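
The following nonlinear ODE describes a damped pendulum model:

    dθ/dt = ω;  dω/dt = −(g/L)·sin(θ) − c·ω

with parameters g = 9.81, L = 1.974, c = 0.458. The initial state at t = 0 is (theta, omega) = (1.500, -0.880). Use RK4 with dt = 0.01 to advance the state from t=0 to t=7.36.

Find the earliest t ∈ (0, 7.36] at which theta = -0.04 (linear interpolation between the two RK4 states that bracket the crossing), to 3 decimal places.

t=0.000: state=(1.500, -0.880)
step 1 (dt=0.01): k1=(-0.880, -4.554), k2=(-0.903, -4.542), k3=(-0.903, -4.542), k4=(-0.925, -4.530); state += dt/6·(k1+2k2+2k3+k4)
t=0.010: state=(1.491, -0.925)
t=0.020: state=(1.481, -0.971)
t=0.030: state=(1.472, -1.016)
continuing one RK4 step at a time; state shown every 25 steps (Δt=0.25):
t=0.250: state=(1.145, -1.922)
t=0.500: state=(0.569, -2.596)
t=0.720: state=(-0.016, -2.622)
next step: t=0.730: state=(-0.042, -2.609) — theta has crossed -0.04
linear interpolation between t=0.720 (-0.01600) and t=0.730 (-0.04216) → t≈0.729

t = 0.729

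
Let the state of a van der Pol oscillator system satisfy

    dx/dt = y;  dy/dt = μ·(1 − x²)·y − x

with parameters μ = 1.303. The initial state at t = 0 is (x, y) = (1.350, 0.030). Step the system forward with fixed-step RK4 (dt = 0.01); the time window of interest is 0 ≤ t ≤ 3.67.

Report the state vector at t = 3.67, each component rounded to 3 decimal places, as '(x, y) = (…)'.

t=0.000: state=(1.350, 0.030)
step 1 (dt=0.01): k1=(0.030, -1.382), k2=(0.023, -1.375), k3=(0.023, -1.375), k4=(0.016, -1.368); state += dt/6·(k1+2k2+2k3+k4)
t=0.010: state=(1.350, 0.016)
t=0.020: state=(1.350, 0.003)
t=0.030: state=(1.350, -0.011)
continuing one RK4 step at a time; state shown every 20 steps (Δt=0.2):
t=0.200: state=(1.330, -0.218)
t=0.400: state=(1.266, -0.421)
t=0.600: state=(1.163, -0.601)
t=0.800: state=(1.025, -0.785)
t=1.000: state=(0.847, -1.001)
t=1.200: state=(0.620, -1.284)
t=1.400: state=(0.327, -1.674)
t=1.600: state=(-0.058, -2.188)
t=1.800: state=(-0.549, -2.697)
t=2.000: state=(-1.106, -2.742)
t=2.200: state=(-1.587, -1.949)
t=2.400: state=(-1.867, -0.875)
t=2.600: state=(-1.962, -0.157)
t=2.800: state=(-1.953, 0.203)
t=3.000: state=(-1.894, 0.377)
t=3.200: state=(-1.808, 0.476)
t=3.400: state=(-1.705, 0.548)
t=3.600: state=(-1.588, 0.618)
t=3.670: state=(-1.544, 0.644)

(x, y) = (-1.544, 0.644)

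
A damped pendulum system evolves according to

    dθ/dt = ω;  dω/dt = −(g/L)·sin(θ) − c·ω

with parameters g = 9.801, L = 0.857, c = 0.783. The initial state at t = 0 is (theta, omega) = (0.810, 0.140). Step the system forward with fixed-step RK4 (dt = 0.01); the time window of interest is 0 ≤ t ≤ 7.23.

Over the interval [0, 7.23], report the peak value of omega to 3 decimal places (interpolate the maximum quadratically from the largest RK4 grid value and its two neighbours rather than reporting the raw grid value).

t=0.000: state=(0.810, 0.140)
step 1 (dt=0.01): k1=(0.140, -8.393), k2=(0.098, -8.366), k3=(0.098, -8.364), k4=(0.056, -8.335); state += dt/6·(k1+2k2+2k3+k4)
t=0.010: state=(0.811, 0.056)
t=0.020: state=(0.811, -0.027)
t=0.030: state=(0.810, -0.109)
continuing one RK4 step at a time; state shown every 25 steps (Δt=0.25):
t=0.250: state=(0.606, -1.637)
t=0.500: state=(0.091, -2.233)
t=0.750: state=(-0.387, -1.392)
t=1.000: state=(-0.550, 0.104)
t=1.250: state=(-0.362, 1.278)
t=1.500: state=(0.008, 1.502)
t=1.750: state=(0.307, 0.777)
t=2.000: state=(0.369, -0.279)
t=2.250: state=(0.198, -0.985)
t=2.500: state=(-0.062, -0.973)
t=2.750: state=(-0.238, -0.372)
t=3.000: state=(-0.239, 0.346)
t=3.250: state=(-0.094, 0.729)
t=3.500: state=(0.082, 0.600)
t=3.750: state=(0.177, 0.129)
t=4.000: state=(0.147, -0.336)
t=4.250: state=(0.033, -0.515)
t=4.500: state=(-0.081, -0.348)
t=4.750: state=(-0.125, 0.002)
t=5.000: state=(-0.085, 0.288)
t=5.250: state=(-0.000, 0.348)
t=5.500: state=(0.070, 0.184)
t=5.750: state=(0.085, -0.063)
t=6.000: state=(0.045, -0.228)
t=6.250: state=(-0.015, -0.224)
t=6.500: state=(-0.055, -0.084)
t=6.750: state=(-0.055, 0.082)
t=7.000: state=(-0.021, 0.169)
t=7.230: state=(0.017, 0.143)
largest grid value and its neighbours: omega(1.420)=1.54954, omega(1.430)=1.54964, omega(1.440)=1.54798
parabola through these three points peaks at t≈1.426 with omega≈1.54981

max omega = 1.550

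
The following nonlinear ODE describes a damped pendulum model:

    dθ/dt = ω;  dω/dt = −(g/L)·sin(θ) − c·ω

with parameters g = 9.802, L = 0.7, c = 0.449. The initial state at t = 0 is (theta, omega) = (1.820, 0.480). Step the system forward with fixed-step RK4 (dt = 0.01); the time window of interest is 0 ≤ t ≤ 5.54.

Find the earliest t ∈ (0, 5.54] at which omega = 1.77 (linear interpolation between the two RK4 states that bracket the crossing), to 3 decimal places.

t = 1.181

t=0.000: state=(1.820, 0.480)
step 1 (dt=0.01): k1=(0.480, -13.786), k2=(0.411, -13.747), k3=(0.411, -13.748), k4=(0.343, -13.710); state += dt/6·(k1+2k2+2k3+k4)
t=0.010: state=(1.824, 0.343)
t=0.020: state=(1.827, 0.206)
t=0.030: state=(1.828, 0.070)
continuing one RK4 step at a time; state shown every 20 steps (Δt=0.2):
t=0.200: state=(1.648, -2.179)
t=0.400: state=(0.964, -4.549)
t=0.600: state=(-0.063, -5.284)
t=0.800: state=(-0.971, -3.467)
t=1.000: state=(-1.387, -0.664)
t=1.180: state=(-1.284, 1.760)
next step: t=1.190: state=(-1.266, 1.886) — omega has crossed 1.77
linear interpolation between t=1.180 (1.75973) and t=1.190 (1.88551) → t≈1.181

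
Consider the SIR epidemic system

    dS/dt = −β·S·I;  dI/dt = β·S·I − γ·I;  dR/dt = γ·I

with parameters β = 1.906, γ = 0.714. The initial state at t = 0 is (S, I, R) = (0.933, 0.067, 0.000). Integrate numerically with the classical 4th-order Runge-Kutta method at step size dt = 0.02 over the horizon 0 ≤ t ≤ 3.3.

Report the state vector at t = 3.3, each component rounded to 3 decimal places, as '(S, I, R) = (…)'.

(S, I, R) = (0.249, 0.256, 0.495)

t=0.000: state=(0.933, 0.067, 0.000)
step 1 (dt=0.02): k1=(-0.119, 0.071, 0.048), k2=(-0.120, 0.072, 0.048), k3=(-0.120, 0.072, 0.048), k4=(-0.121, 0.073, 0.049); state += dt/6·(k1+2k2+2k3+k4)
t=0.020: state=(0.931, 0.068, 0.001)
t=0.040: state=(0.928, 0.070, 0.002)
t=0.060: state=(0.926, 0.071, 0.003)
continuing one RK4 step at a time; state shown every 10 steps (Δt=0.2):
t=0.200: state=(0.907, 0.082, 0.011)
t=0.400: state=(0.876, 0.100, 0.024)
t=0.600: state=(0.840, 0.121, 0.039)
t=0.800: state=(0.799, 0.143, 0.058)
t=1.000: state=(0.753, 0.167, 0.080)
t=1.200: state=(0.703, 0.191, 0.106)
t=1.400: state=(0.651, 0.214, 0.135)
t=1.600: state=(0.597, 0.236, 0.167)
t=1.800: state=(0.544, 0.254, 0.202)
t=2.000: state=(0.492, 0.268, 0.239)
t=2.200: state=(0.444, 0.278, 0.278)
t=2.400: state=(0.399, 0.283, 0.318)
t=2.600: state=(0.358, 0.283, 0.359)
t=2.800: state=(0.321, 0.279, 0.399)
t=3.000: state=(0.289, 0.272, 0.439)
t=3.200: state=(0.261, 0.262, 0.477)
t=3.300: state=(0.249, 0.256, 0.495)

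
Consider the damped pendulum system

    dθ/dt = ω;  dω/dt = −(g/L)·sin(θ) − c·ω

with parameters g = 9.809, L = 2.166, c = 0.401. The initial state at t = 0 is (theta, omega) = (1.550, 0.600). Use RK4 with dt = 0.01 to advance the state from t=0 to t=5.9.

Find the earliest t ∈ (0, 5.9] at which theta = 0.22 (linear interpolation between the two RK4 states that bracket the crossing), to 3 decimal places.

t = 0.981

t=0.000: state=(1.550, 0.600)
step 1 (dt=0.01): k1=(0.600, -4.768), k2=(0.576, -4.759), k3=(0.576, -4.759), k4=(0.552, -4.750); state += dt/6·(k1+2k2+2k3+k4)
t=0.010: state=(1.556, 0.552)
t=0.020: state=(1.561, 0.505)
t=0.030: state=(1.566, 0.458)
continuing one RK4 step at a time; state shown every 20 steps (Δt=0.2):
t=0.200: state=(1.577, -0.317)
t=0.400: state=(1.428, -1.160)
t=0.600: state=(1.120, -1.902)
t=0.800: state=(0.681, -2.435)
t=0.980: state=(0.222, -2.606)
next step: t=0.990: state=(0.196, -2.605) — theta has crossed 0.22
linear interpolation between t=0.980 (0.22205) and t=0.990 (0.19600) → t≈0.981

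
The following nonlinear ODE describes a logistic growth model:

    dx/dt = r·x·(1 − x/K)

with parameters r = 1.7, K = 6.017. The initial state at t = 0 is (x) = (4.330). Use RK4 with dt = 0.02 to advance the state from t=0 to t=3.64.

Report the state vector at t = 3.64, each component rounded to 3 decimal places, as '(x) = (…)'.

t=0.000: state=(4.330)
step 1 (dt=0.02): k1=(2.064), k2=(2.048), k3=(2.048), k4=(2.033); state += dt/6·(k1+2k2+2k3+k4)
t=0.020: state=(4.371)
t=0.040: state=(4.411)
t=0.060: state=(4.451)
continuing one RK4 step at a time; state shown every 10 steps (Δt=0.2):
t=0.200: state=(4.711)
t=0.400: state=(5.025)
t=0.600: state=(5.276)
t=0.800: state=(5.470)
t=1.000: state=(5.617)
t=1.200: state=(5.727)
t=1.400: state=(5.808)
t=1.600: state=(5.866)
t=1.800: state=(5.909)
t=2.000: state=(5.940)
t=2.200: state=(5.962)
t=2.400: state=(5.978)
t=2.600: state=(5.989)
t=2.800: state=(5.997)
t=3.000: state=(6.003)
t=3.200: state=(6.007)
t=3.400: state=(6.010)
t=3.600: state=(6.012)
t=3.640: state=(6.012)

(x) = (6.012)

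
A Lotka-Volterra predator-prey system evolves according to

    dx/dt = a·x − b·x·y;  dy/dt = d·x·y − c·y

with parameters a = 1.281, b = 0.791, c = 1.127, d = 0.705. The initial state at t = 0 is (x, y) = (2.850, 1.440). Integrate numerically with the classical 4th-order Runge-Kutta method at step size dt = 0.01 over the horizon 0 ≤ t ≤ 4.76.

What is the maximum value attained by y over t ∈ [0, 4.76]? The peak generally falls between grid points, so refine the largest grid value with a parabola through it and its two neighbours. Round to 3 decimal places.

max y = 2.820

t=0.000: state=(2.850, 1.440)
step 1 (dt=0.01): k1=(0.405, 1.270), k2=(0.391, 1.278), k3=(0.390, 1.278), k4=(0.376, 1.286); state += dt/6·(k1+2k2+2k3+k4)
t=0.010: state=(2.854, 1.453)
t=0.020: state=(2.858, 1.466)
t=0.030: state=(2.861, 1.479)
continuing one RK4 step at a time; state shown every 20 steps (Δt=0.2):
t=0.200: state=(2.869, 1.723)
t=0.400: state=(2.752, 2.047)
t=0.600: state=(2.506, 2.371)
t=0.800: state=(2.177, 2.634)
t=1.000: state=(1.829, 2.788)
t=1.200: state=(1.514, 2.815)
t=1.400: state=(1.260, 2.730)
t=1.600: state=(1.070, 2.567)
t=1.800: state=(0.936, 2.358)
t=2.000: state=(0.848, 2.134)
t=2.200: state=(0.795, 1.912)
t=2.400: state=(0.772, 1.704)
t=2.600: state=(0.774, 1.516)
t=2.800: state=(0.797, 1.351)
t=3.000: state=(0.841, 1.210)
t=3.200: state=(0.906, 1.092)
t=3.400: state=(0.993, 0.997)
t=3.600: state=(1.102, 0.922)
t=3.800: state=(1.236, 0.867)
t=4.000: state=(1.397, 0.833)
t=4.200: state=(1.584, 0.820)
t=4.400: state=(1.796, 0.831)
t=4.600: state=(2.030, 0.868)
t=4.760: state=(2.225, 0.922)
largest grid value and its neighbours: y(1.130)=2.81971, y(1.140)=2.81995, y(1.150)=2.81989
parabola through these three points peaks at t≈1.143 with y≈2.81996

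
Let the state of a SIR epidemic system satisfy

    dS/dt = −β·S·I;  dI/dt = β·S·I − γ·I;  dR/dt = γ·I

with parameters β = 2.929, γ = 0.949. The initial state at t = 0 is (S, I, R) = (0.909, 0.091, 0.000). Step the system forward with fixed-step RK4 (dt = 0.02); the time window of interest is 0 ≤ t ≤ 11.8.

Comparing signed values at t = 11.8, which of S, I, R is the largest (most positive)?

largest component: R

t=0.000: state=(0.909, 0.091, 0.000)
step 1 (dt=0.02): k1=(-0.242, 0.156, 0.086), k2=(-0.246, 0.158, 0.088), k3=(-0.246, 0.158, 0.088), k4=(-0.249, 0.160, 0.089); state += dt/6·(k1+2k2+2k3+k4)
t=0.020: state=(0.904, 0.094, 0.002)
t=0.040: state=(0.899, 0.097, 0.004)
t=0.060: state=(0.894, 0.101, 0.005)
continuing one RK4 step at a time; state shown every 25 steps (Δt=0.5):
t=0.500: state=(0.743, 0.192, 0.065)
t=1.000: state=(0.516, 0.301, 0.184)
t=1.500: state=(0.319, 0.342, 0.340)
t=2.000: state=(0.197, 0.307, 0.496)
t=2.500: state=(0.131, 0.242, 0.627)
t=3.000: state=(0.097, 0.178, 0.726)
t=3.500: state=(0.078, 0.125, 0.797)
t=4.000: state=(0.067, 0.087, 0.847)
t=4.500: state=(0.060, 0.059, 0.881)
t=5.000: state=(0.056, 0.040, 0.904)
t=5.500: state=(0.053, 0.027, 0.920)
t=6.000: state=(0.051, 0.018, 0.930)
t=6.500: state=(0.050, 0.012, 0.938)
t=7.000: state=(0.050, 0.008, 0.942)
t=7.500: state=(0.049, 0.005, 0.945)
t=8.000: state=(0.049, 0.004, 0.948)
t=8.500: state=(0.049, 0.002, 0.949)
t=9.000: state=(0.048, 0.002, 0.950)
t=9.500: state=(0.048, 0.001, 0.951)
t=10.000: state=(0.048, 0.001, 0.951)
t=10.500: state=(0.048, 0.000, 0.951)
t=11.000: state=(0.048, 0.000, 0.951)
t=11.500: state=(0.048, 0.000, 0.952)
t=11.800: state=(0.048, 0.000, 0.952)
compare at T: S=0.048, I=0.000, R=0.952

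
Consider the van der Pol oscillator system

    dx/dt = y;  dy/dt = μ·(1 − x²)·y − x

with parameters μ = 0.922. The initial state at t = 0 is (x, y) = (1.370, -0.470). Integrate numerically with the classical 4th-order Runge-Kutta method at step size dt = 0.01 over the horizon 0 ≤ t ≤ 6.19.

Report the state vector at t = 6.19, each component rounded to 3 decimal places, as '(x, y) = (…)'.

t=0.000: state=(1.370, -0.470)
step 1 (dt=0.01): k1=(-0.470, -0.990), k2=(-0.475, -0.986), k3=(-0.475, -0.986), k4=(-0.480, -0.983); state += dt/6·(k1+2k2+2k3+k4)
t=0.010: state=(1.365, -0.480)
t=0.020: state=(1.360, -0.490)
t=0.030: state=(1.355, -0.499)
continuing one RK4 step at a time; state shown every 20 steps (Δt=0.2):
t=0.200: state=(1.257, -0.658)
t=0.400: state=(1.107, -0.840)
t=0.600: state=(0.920, -1.038)
t=0.800: state=(0.690, -1.273)
t=1.000: state=(0.407, -1.565)
t=1.200: state=(0.060, -1.912)
t=1.400: state=(-0.358, -2.254)
t=1.600: state=(-0.829, -2.409)
t=1.800: state=(-1.292, -2.135)
t=2.000: state=(-1.655, -1.443)
t=2.200: state=(-1.865, -0.681)
t=2.400: state=(-1.941, -0.116)
t=2.600: state=(-1.926, 0.235)
t=2.800: state=(-1.856, 0.448)
t=3.000: state=(-1.751, 0.591)
t=3.200: state=(-1.621, 0.708)
t=3.400: state=(-1.469, 0.821)
t=3.600: state=(-1.292, 0.950)
t=3.800: state=(-1.087, 1.109)
t=4.000: state=(-0.845, 1.317)
t=4.200: state=(-0.555, 1.592)
t=4.400: state=(-0.203, 1.944)
t=4.600: state=(0.225, 2.332)
t=4.800: state=(0.721, 2.584)
t=5.000: state=(1.229, 2.401)
t=5.200: state=(1.645, 1.696)
t=5.400: state=(1.898, 0.841)
t=5.600: state=(1.997, 0.195)
t=5.800: state=(1.993, -0.196)
t=6.000: state=(1.929, -0.421)
t=6.190: state=(1.835, -0.559)

(x, y) = (1.835, -0.559)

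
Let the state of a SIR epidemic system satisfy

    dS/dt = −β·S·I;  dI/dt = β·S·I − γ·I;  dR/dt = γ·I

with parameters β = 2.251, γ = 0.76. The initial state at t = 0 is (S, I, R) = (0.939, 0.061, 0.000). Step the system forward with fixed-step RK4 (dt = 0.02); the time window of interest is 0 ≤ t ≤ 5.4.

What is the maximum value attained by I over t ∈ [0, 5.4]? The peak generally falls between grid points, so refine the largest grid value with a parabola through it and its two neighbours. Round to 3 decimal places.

t=0.000: state=(0.939, 0.061, 0.000)
step 1 (dt=0.02): k1=(-0.129, 0.083, 0.046), k2=(-0.131, 0.084, 0.047), k3=(-0.131, 0.084, 0.047), k4=(-0.132, 0.084, 0.048); state += dt/6·(k1+2k2+2k3+k4)
t=0.020: state=(0.936, 0.063, 0.001)
t=0.040: state=(0.934, 0.064, 0.002)
t=0.060: state=(0.931, 0.066, 0.003)
continuing one RK4 step at a time; state shown every 10 steps (Δt=0.2):
t=0.200: state=(0.910, 0.079, 0.011)
t=0.400: state=(0.874, 0.102, 0.024)
t=0.600: state=(0.830, 0.129, 0.042)
t=0.800: state=(0.778, 0.159, 0.064)
t=1.000: state=(0.719, 0.191, 0.090)
t=1.200: state=(0.655, 0.223, 0.122)
t=1.400: state=(0.588, 0.254, 0.158)
t=1.600: state=(0.521, 0.280, 0.199)
t=1.800: state=(0.457, 0.300, 0.243)
t=2.000: state=(0.398, 0.312, 0.289)
t=2.200: state=(0.346, 0.317, 0.337)
t=2.400: state=(0.300, 0.315, 0.385)
t=2.600: state=(0.261, 0.307, 0.433)
t=2.800: state=(0.228, 0.294, 0.478)
t=3.000: state=(0.200, 0.278, 0.522)
t=3.200: state=(0.177, 0.260, 0.563)
t=3.400: state=(0.158, 0.241, 0.601)
t=3.600: state=(0.143, 0.221, 0.636)
t=3.800: state=(0.130, 0.202, 0.668)
t=4.000: state=(0.119, 0.184, 0.697)
t=4.200: state=(0.110, 0.166, 0.724)
t=4.400: state=(0.102, 0.150, 0.748)
t=4.600: state=(0.096, 0.134, 0.770)
t=4.800: state=(0.091, 0.120, 0.789)
t=5.000: state=(0.086, 0.108, 0.806)
t=5.200: state=(0.082, 0.096, 0.822)
t=5.400: state=(0.079, 0.086, 0.835)
largest grid value and its neighbours: I(2.220)=0.31701, I(2.240)=0.31702, I(2.260)=0.31696
parabola through these three points peaks at t≈2.233 with I≈0.31702

max I = 0.317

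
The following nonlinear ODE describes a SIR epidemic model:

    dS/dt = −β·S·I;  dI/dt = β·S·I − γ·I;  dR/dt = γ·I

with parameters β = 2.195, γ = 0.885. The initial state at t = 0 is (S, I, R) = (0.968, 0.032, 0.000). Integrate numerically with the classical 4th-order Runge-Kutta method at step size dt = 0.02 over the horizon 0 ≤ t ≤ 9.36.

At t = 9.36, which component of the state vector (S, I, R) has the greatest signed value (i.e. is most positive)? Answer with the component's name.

t=0.000: state=(0.968, 0.032, 0.000)
step 1 (dt=0.02): k1=(-0.068, 0.040, 0.028), k2=(-0.069, 0.040, 0.029), k3=(-0.069, 0.040, 0.029), k4=(-0.070, 0.041, 0.029); state += dt/6·(k1+2k2+2k3+k4)
t=0.020: state=(0.967, 0.033, 0.001)
t=0.040: state=(0.965, 0.034, 0.001)
t=0.060: state=(0.964, 0.034, 0.002)
continuing one RK4 step at a time; state shown every 25 steps (Δt=0.5):
t=0.500: state=(0.922, 0.058, 0.019)
t=1.000: state=(0.847, 0.099, 0.054)
t=1.500: state=(0.739, 0.152, 0.109)
t=2.000: state=(0.607, 0.205, 0.188)
t=2.500: state=(0.475, 0.238, 0.287)
t=3.000: state=(0.364, 0.242, 0.395)
t=3.500: state=(0.282, 0.221, 0.498)
t=4.000: state=(0.225, 0.187, 0.588)
t=4.500: state=(0.187, 0.150, 0.663)
t=5.000: state=(0.162, 0.117, 0.721)
t=5.500: state=(0.145, 0.089, 0.767)
t=6.000: state=(0.133, 0.066, 0.801)
t=6.500: state=(0.125, 0.049, 0.826)
t=7.000: state=(0.119, 0.036, 0.845)
t=7.500: state=(0.115, 0.026, 0.859)
t=8.000: state=(0.112, 0.019, 0.869)
t=8.500: state=(0.110, 0.014, 0.876)
t=9.000: state=(0.109, 0.010, 0.881)
t=9.360: state=(0.108, 0.008, 0.884)
compare at T: S=0.108, I=0.008, R=0.884

largest component: R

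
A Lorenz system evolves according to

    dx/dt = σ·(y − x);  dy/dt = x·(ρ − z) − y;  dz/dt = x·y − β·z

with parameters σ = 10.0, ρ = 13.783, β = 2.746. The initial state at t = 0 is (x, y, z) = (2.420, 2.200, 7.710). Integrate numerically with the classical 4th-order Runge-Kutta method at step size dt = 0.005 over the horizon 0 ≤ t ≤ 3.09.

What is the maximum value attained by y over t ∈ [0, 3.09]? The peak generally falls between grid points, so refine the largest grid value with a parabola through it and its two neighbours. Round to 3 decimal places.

t=0.000: state=(2.420, 2.200, 7.710)
step 1 (dt=0.005): k1=(-2.200, 12.497, -15.848), k2=(-1.833, 12.528, -15.676), k3=(-1.841, 12.532, -15.674), k4=(-1.481, 12.567, -15.502); state += dt/6·(k1+2k2+2k3+k4)
t=0.005: state=(2.411, 2.263, 7.632)
t=0.010: state=(2.405, 2.326, 7.555)
t=0.015: state=(2.403, 2.389, 7.480)
continuing one RK4 step at a time; state shown every 20 steps (Δt=0.1):
t=0.100: state=(2.778, 3.611, 6.503)
t=0.200: state=(4.013, 5.648, 6.313)
t=0.300: state=(6.018, 8.328, 7.910)
t=0.400: state=(8.280, 10.180, 12.043)
t=0.500: state=(9.080, 8.526, 16.659)
t=0.600: state=(7.337, 4.800, 17.481)
t=0.700: state=(4.869, 2.770, 15.184)
t=0.800: state=(3.378, 2.484, 12.421)
t=0.900: state=(2.973, 2.996, 10.168)
t=1.000: state=(3.339, 4.027, 8.679)
t=1.100: state=(4.329, 5.613, 8.208)
t=1.200: state=(5.860, 7.580, 9.213)
t=1.300: state=(7.521, 8.929, 11.983)
t=1.400: state=(8.244, 8.119, 15.221)
t=1.500: state=(7.284, 5.676, 16.313)
t=1.600: state=(5.542, 3.901, 15.001)
t=1.700: state=(4.277, 3.435, 12.904)
t=1.800: state=(3.850, 3.810, 11.052)
t=1.900: state=(4.137, 4.726, 9.867)
t=2.000: state=(4.982, 6.053, 9.646)
t=2.100: state=(6.185, 7.445, 10.671)
t=2.200: state=(7.278, 8.067, 12.795)
t=2.300: state=(7.536, 7.212, 14.801)
t=2.400: state=(6.728, 5.570, 15.250)
t=2.500: state=(5.532, 4.434, 14.212)
t=2.600: state=(4.701, 4.171, 12.669)
t=2.700: state=(4.482, 4.560, 11.344)
t=2.800: state=(4.817, 5.386, 10.626)
t=2.900: state=(5.558, 6.430, 10.764)
t=3.000: state=(6.444, 7.268, 11.825)
t=3.090: state=(7.006, 7.367, 13.225)
largest grid value and its neighbours: y(0.405)=10.19581, y(0.410)=10.20179, y(0.415)=10.19733
parabola through these three points peaks at t≈0.410 with y≈10.20182

max y = 10.202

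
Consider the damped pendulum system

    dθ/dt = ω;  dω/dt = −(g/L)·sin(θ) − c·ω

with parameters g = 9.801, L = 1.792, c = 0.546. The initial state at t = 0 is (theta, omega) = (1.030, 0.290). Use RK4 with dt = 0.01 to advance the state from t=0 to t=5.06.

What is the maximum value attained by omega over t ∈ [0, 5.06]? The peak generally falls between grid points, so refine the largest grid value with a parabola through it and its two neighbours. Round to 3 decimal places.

t=0.000: state=(1.030, 0.290)
step 1 (dt=0.01): k1=(0.290, -4.847), k2=(0.266, -4.838), k3=(0.266, -4.838), k4=(0.242, -4.828); state += dt/6·(k1+2k2+2k3+k4)
t=0.010: state=(1.033, 0.242)
t=0.020: state=(1.035, 0.193)
t=0.030: state=(1.037, 0.145)
continuing one RK4 step at a time; state shown every 20 steps (Δt=0.2):
t=0.200: state=(0.994, -0.627)
t=0.400: state=(0.791, -1.374)
t=0.600: state=(0.463, -1.841)
t=0.800: state=(0.080, -1.925)
t=1.000: state=(-0.280, -1.614)
t=1.200: state=(-0.547, -1.020)
t=1.400: state=(-0.680, -0.307)
t=1.600: state=(-0.671, 0.382)
t=1.800: state=(-0.537, 0.937)
t=2.000: state=(-0.312, 1.269)
t=2.200: state=(-0.048, 1.321)
t=2.400: state=(0.198, 1.100)
t=2.600: state=(0.379, 0.683)
t=2.800: state=(0.466, 0.179)
t=3.000: state=(0.452, -0.306)
t=3.200: state=(0.351, -0.684)
t=3.400: state=(0.190, -0.892)
t=3.600: state=(0.007, -0.900)
t=3.800: state=(-0.158, -0.724)
t=4.000: state=(-0.274, -0.421)
t=4.200: state=(-0.323, -0.067)
t=4.400: state=(-0.302, 0.264)
t=4.600: state=(-0.223, 0.509)
t=4.800: state=(-0.107, 0.627)
t=5.000: state=(0.019, 0.607)
t=5.060: state=(0.054, 0.576)
largest grid value and its neighbours: omega(2.130)=1.33565, omega(2.140)=1.33568, omega(2.150)=1.33499
parabola through these three points peaks at t≈2.135 with omega≈1.33576

max omega = 1.336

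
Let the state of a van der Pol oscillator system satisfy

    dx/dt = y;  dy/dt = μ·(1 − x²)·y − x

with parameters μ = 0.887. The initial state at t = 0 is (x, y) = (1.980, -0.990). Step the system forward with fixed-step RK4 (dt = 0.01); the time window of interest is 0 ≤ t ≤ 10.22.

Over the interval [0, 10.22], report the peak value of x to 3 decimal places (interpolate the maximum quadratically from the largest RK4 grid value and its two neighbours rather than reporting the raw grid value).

t=0.000: state=(1.980, -0.990)
step 1 (dt=0.01): k1=(-0.990, 0.584), k2=(-0.987, 0.565), k3=(-0.987, 0.565), k4=(-0.984, 0.546); state += dt/6·(k1+2k2+2k3+k4)
t=0.010: state=(1.970, -0.984)
t=0.020: state=(1.960, -0.979)
t=0.030: state=(1.951, -0.974)
continuing one RK4 step at a time; state shown every 50 steps (Δt=0.5):
t=0.500: state=(1.503, -0.993)
t=1.000: state=(0.931, -1.351)
t=1.500: state=(0.079, -2.138)
t=2.000: state=(-1.165, -2.511)
t=2.500: state=(-1.973, -0.599)
t=3.000: state=(-1.969, 0.398)
t=3.500: state=(-1.681, 0.720)
t=4.000: state=(-1.252, 1.015)
t=4.500: state=(-0.627, 1.543)
t=5.000: state=(0.358, 2.416)
t=5.500: state=(1.558, 1.886)
t=6.000: state=(2.007, 0.084)
t=6.500: state=(1.861, -0.541)
t=7.000: state=(1.517, -0.824)
t=7.500: state=(1.023, -1.189)
t=8.000: state=(0.274, -1.881)
t=8.500: state=(-0.879, -2.561)
t=9.000: state=(-1.858, -1.016)
t=9.500: state=(-1.983, 0.269)
t=10.000: state=(-1.735, 0.665)
t=10.220: state=(-1.575, 0.784)
largest grid value and its neighbours: x(6.030)=2.00809, x(6.040)=2.00818, x(6.050)=2.00808
parabola through these three points peaks at t≈6.040 with x≈2.00818

max x = 2.008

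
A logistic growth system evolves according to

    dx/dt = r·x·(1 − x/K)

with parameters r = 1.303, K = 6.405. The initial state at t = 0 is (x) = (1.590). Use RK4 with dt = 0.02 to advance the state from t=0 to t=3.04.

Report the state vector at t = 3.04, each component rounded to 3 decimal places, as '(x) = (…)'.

(x) = (6.056)

t=0.000: state=(1.590)
step 1 (dt=0.02): k1=(1.557), k2=(1.568), k3=(1.568), k4=(1.578); state += dt/6·(k1+2k2+2k3+k4)
t=0.020: state=(1.621)
t=0.040: state=(1.653)
t=0.060: state=(1.685)
continuing one RK4 step at a time; state shown every 5 steps (Δt=0.1):
t=0.100: state=(1.751)
t=0.200: state=(1.921)
t=0.300: state=(2.101)
t=0.400: state=(2.289)
t=0.500: state=(2.484)
t=0.600: state=(2.685)
t=0.700: state=(2.890)
t=0.800: state=(3.097)
t=0.900: state=(3.306)
t=1.000: state=(3.514)
t=1.100: state=(3.719)
t=1.200: state=(3.920)
t=1.300: state=(4.115)
t=1.400: state=(4.303)
t=1.500: state=(4.482)
t=1.600: state=(4.653)
t=1.700: state=(4.814)
t=1.800: state=(4.965)
t=1.900: state=(5.105)
t=2.000: state=(5.235)
t=2.100: state=(5.354)
t=2.200: state=(5.464)
t=2.300: state=(5.564)
t=2.400: state=(5.654)
t=2.500: state=(5.736)
t=2.600: state=(5.811)
t=2.700: state=(5.877)
t=2.800: state=(5.937)
t=2.900: state=(5.990)
t=3.000: state=(6.038)
t=3.040: state=(6.056)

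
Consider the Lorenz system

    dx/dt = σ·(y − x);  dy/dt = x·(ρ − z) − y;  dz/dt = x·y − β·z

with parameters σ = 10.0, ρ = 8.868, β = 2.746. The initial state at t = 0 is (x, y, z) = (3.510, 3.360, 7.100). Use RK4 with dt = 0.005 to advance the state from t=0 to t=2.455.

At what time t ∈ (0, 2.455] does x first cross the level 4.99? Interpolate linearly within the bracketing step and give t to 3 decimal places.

t = 0.420

t=0.000: state=(3.510, 3.360, 7.100)
step 1 (dt=0.005): k1=(-1.500, 2.846, -7.703), k2=(-1.391, 2.899, -7.638), k3=(-1.393, 2.899, -7.637), k4=(-1.285, 2.953, -7.571); state += dt/6·(k1+2k2+2k3+k4)
t=0.005: state=(3.503, 3.374, 7.062)
t=0.010: state=(3.497, 3.390, 7.024)
t=0.015: state=(3.492, 3.405, 6.987)
continuing one RK4 step at a time; state shown every 20 steps (Δt=0.1):
t=0.100: state=(3.546, 3.743, 6.480)
t=0.200: state=(3.863, 4.283, 6.222)
t=0.300: state=(4.352, 4.890, 6.383)
t=0.400: state=(4.891, 5.403, 6.950)
t=0.415: state=(4.966, 5.459, 7.063)
next step: t=0.420: state=(4.991, 5.476, 7.102) — x has crossed 4.99
linear interpolation between t=0.415 (4.96636) and t=0.420 (4.99080) → t≈0.420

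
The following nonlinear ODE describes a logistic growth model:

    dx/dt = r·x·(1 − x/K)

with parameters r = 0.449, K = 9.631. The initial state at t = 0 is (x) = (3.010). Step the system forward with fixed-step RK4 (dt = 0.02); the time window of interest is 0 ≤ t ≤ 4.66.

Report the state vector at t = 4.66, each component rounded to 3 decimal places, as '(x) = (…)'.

(x) = (7.575)

t=0.000: state=(3.010)
step 1 (dt=0.02): k1=(0.929), k2=(0.931), k3=(0.931), k4=(0.932); state += dt/6·(k1+2k2+2k3+k4)
t=0.020: state=(3.029)
t=0.040: state=(3.047)
t=0.060: state=(3.066)
continuing one RK4 step at a time; state shown every 10 steps (Δt=0.2):
t=0.200: state=(3.199)
t=0.400: state=(3.394)
t=0.600: state=(3.593)
t=0.800: state=(3.798)
t=1.000: state=(4.006)
t=1.200: state=(4.218)
t=1.400: state=(4.432)
t=1.600: state=(4.647)
t=1.800: state=(4.863)
t=2.000: state=(5.079)
t=2.200: state=(5.294)
t=2.400: state=(5.507)
t=2.600: state=(5.717)
t=2.800: state=(5.924)
t=3.000: state=(6.127)
t=3.200: state=(6.324)
t=3.400: state=(6.517)
t=3.600: state=(6.703)
t=3.800: state=(6.882)
t=4.000: state=(7.055)
t=4.200: state=(7.221)
t=4.400: state=(7.380)
t=4.600: state=(7.531)
t=4.660: state=(7.575)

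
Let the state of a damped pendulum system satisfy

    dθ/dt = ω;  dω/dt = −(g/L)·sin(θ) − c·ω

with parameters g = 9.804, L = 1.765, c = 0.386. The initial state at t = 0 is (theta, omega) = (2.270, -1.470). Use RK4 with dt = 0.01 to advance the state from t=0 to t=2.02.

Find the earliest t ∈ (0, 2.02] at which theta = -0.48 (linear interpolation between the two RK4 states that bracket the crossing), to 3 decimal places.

t=0.000: state=(2.270, -1.470)
step 1 (dt=0.01): k1=(-1.470, -3.684), k2=(-1.488, -3.703), k3=(-1.489, -3.703), k4=(-1.507, -3.722); state += dt/6·(k1+2k2+2k3+k4)
t=0.010: state=(2.255, -1.507)
t=0.020: state=(2.240, -1.544)
t=0.030: state=(2.224, -1.582)
continuing one RK4 step at a time; state shown every 10 steps (Δt=0.1):
t=0.100: state=(2.104, -1.858)
t=0.200: state=(1.897, -2.281)
t=0.300: state=(1.647, -2.727)
t=0.400: state=(1.352, -3.165)
t=0.500: state=(1.016, -3.548)
t=0.600: state=(0.646, -3.814)
t=0.700: state=(0.259, -3.906)
t=0.800: state=(-0.128, -3.793)
t=0.890: state=(-0.458, -3.520)
next step: t=0.900: state=(-0.493, -3.482) — theta has crossed -0.48
linear interpolation between t=0.890 (-0.45820) and t=0.900 (-0.49321) → t≈0.896

t = 0.896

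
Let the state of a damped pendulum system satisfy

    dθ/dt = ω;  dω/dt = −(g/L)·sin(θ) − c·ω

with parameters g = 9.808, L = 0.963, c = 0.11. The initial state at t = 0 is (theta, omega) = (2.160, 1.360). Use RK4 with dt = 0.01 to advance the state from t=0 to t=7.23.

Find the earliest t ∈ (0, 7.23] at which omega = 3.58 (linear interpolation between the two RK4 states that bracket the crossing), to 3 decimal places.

t=0.000: state=(2.160, 1.360)
step 1 (dt=0.01): k1=(1.360, -8.617), k2=(1.317, -8.574), k3=(1.317, -8.575), k4=(1.274, -8.532); state += dt/6·(k1+2k2+2k3+k4)
t=0.010: state=(2.173, 1.274)
t=0.020: state=(2.185, 1.189)
t=0.030: state=(2.197, 1.105)
continuing one RK4 step at a time; state shown every 25 steps (Δt=0.25):
t=0.250: state=(2.246, -0.638)
t=0.500: state=(1.826, -2.797)
t=0.750: state=(0.829, -5.083)
t=1.000: state=(-0.536, -5.285)
t=1.250: state=(-1.594, -2.989)
t=1.500: state=(-2.026, -0.522)
t=1.750: state=(-1.871, 1.778)
t=1.930: state=(-1.393, 3.534)
next step: t=1.940: state=(-1.357, 3.630) — omega has crossed 3.58
linear interpolation between t=1.930 (3.53421) and t=1.940 (3.63017) → t≈1.935

t = 1.935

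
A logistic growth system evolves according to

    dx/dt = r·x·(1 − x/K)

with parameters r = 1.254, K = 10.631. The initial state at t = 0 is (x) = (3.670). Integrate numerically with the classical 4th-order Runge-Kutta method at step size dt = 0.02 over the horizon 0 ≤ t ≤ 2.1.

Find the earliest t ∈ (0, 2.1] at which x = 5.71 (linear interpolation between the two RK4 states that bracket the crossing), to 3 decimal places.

t = 0.629

t=0.000: state=(3.670)
step 1 (dt=0.02): k1=(3.013), k2=(3.025), k3=(3.025), k4=(3.036); state += dt/6·(k1+2k2+2k3+k4)
t=0.020: state=(3.731)
t=0.040: state=(3.791)
t=0.060: state=(3.853)
continuing one RK4 step at a time; state shown every 5 steps (Δt=0.1):
t=0.100: state=(3.977)
t=0.200: state=(4.294)
t=0.300: state=(4.618)
t=0.400: state=(4.948)
t=0.500: state=(5.281)
t=0.600: state=(5.614)
t=0.620: state=(5.680)
next step: t=0.640: state=(5.746) — x has crossed 5.71
linear interpolation between t=0.620 (5.67997) and t=0.640 (5.74625) → t≈0.629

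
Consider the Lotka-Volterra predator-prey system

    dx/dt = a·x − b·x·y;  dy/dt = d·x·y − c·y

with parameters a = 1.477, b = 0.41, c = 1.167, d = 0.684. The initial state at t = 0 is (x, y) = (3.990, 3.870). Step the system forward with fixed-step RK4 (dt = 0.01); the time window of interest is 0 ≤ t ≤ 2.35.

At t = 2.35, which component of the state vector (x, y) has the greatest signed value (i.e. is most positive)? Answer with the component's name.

t=0.000: state=(3.990, 3.870)
step 1 (dt=0.01): k1=(-0.438, 6.046), k2=(-0.487, 6.087), k3=(-0.487, 6.087), k4=(-0.537, 6.128); state += dt/6·(k1+2k2+2k3+k4)
t=0.010: state=(3.985, 3.931)
t=0.020: state=(3.979, 3.993)
t=0.030: state=(3.972, 4.055)
continuing one RK4 step at a time; state shown every 10 steps (Δt=0.1):
t=0.100: state=(3.896, 4.512)
t=0.200: state=(3.700, 5.209)
t=0.300: state=(3.414, 5.915)
t=0.400: state=(3.063, 6.571)
t=0.500: state=(2.681, 7.117)
t=0.600: state=(2.301, 7.509)
t=0.700: state=(1.951, 7.726)
t=0.800: state=(1.645, 7.772)
t=0.900: state=(1.389, 7.670)
t=1.000: state=(1.180, 7.450)
t=1.100: state=(1.014, 7.144)
t=1.200: state=(0.883, 6.782)
t=1.300: state=(0.782, 6.388)
t=1.400: state=(0.703, 5.980)
t=1.500: state=(0.643, 5.571)
t=1.600: state=(0.598, 5.172)
t=1.700: state=(0.565, 4.789)
t=1.800: state=(0.543, 4.426)
t=1.900: state=(0.528, 4.085)
t=2.000: state=(0.521, 3.768)
t=2.100: state=(0.521, 3.474)
t=2.200: state=(0.527, 3.204)
t=2.300: state=(0.538, 2.957)
t=2.350: state=(0.546, 2.842)
compare at T: x=0.546, y=2.842

largest component: y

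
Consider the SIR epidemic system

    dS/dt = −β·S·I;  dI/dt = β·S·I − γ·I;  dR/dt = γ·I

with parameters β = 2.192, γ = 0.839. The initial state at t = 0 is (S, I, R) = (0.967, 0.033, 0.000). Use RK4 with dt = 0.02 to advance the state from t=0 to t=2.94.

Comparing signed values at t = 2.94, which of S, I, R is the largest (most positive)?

largest component: R

t=0.000: state=(0.967, 0.033, 0.000)
step 1 (dt=0.02): k1=(-0.070, 0.042, 0.028), k2=(-0.071, 0.043, 0.028), k3=(-0.071, 0.043, 0.028), k4=(-0.072, 0.043, 0.028); state += dt/6·(k1+2k2+2k3+k4)
t=0.020: state=(0.966, 0.034, 0.001)
t=0.040: state=(0.964, 0.035, 0.001)
t=0.060: state=(0.963, 0.036, 0.002)
continuing one RK4 step at a time; state shown every 5 steps (Δt=0.1):
t=0.100: state=(0.960, 0.037, 0.003)
t=0.200: state=(0.951, 0.042, 0.006)
t=0.300: state=(0.942, 0.048, 0.010)
t=0.400: state=(0.931, 0.054, 0.014)
t=0.500: state=(0.920, 0.061, 0.019)
t=0.600: state=(0.907, 0.069, 0.025)
t=0.700: state=(0.892, 0.077, 0.031)
t=0.800: state=(0.877, 0.086, 0.038)
t=0.900: state=(0.859, 0.096, 0.045)
t=1.000: state=(0.841, 0.106, 0.054)
t=1.100: state=(0.820, 0.117, 0.063)
t=1.200: state=(0.799, 0.128, 0.073)
t=1.300: state=(0.775, 0.140, 0.084)
t=1.400: state=(0.751, 0.152, 0.097)
t=1.500: state=(0.725, 0.165, 0.110)
t=1.600: state=(0.699, 0.177, 0.124)
t=1.700: state=(0.671, 0.189, 0.140)
t=1.800: state=(0.643, 0.201, 0.156)
t=1.900: state=(0.615, 0.212, 0.173)
t=2.000: state=(0.586, 0.222, 0.192)
t=2.100: state=(0.558, 0.232, 0.211)
t=2.200: state=(0.530, 0.240, 0.230)
t=2.300: state=(0.502, 0.247, 0.251)
t=2.400: state=(0.475, 0.253, 0.272)
t=2.500: state=(0.449, 0.257, 0.293)
t=2.600: state=(0.425, 0.260, 0.315)
t=2.700: state=(0.401, 0.262, 0.337)
t=2.800: state=(0.379, 0.262, 0.359)
t=2.900: state=(0.357, 0.262, 0.381)
t=2.940: state=(0.349, 0.261, 0.390)
compare at T: S=0.349, I=0.261, R=0.390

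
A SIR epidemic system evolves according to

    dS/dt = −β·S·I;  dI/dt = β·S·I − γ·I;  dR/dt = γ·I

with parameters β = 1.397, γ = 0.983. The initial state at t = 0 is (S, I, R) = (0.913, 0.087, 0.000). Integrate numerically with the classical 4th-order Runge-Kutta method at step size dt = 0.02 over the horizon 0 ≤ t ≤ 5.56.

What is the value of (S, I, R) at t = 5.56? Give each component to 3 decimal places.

t=0.000: state=(0.913, 0.087, 0.000)
step 1 (dt=0.02): k1=(-0.111, 0.025, 0.086), k2=(-0.111, 0.025, 0.086), k3=(-0.111, 0.025, 0.086), k4=(-0.111, 0.025, 0.086); state += dt/6·(k1+2k2+2k3+k4)
t=0.020: state=(0.911, 0.088, 0.002)
t=0.040: state=(0.909, 0.088, 0.003)
t=0.060: state=(0.906, 0.089, 0.005)
continuing one RK4 step at a time; state shown every 10 steps (Δt=0.2):
t=0.200: state=(0.890, 0.092, 0.018)
t=0.400: state=(0.867, 0.097, 0.036)
t=0.600: state=(0.844, 0.101, 0.056)
t=0.800: state=(0.820, 0.104, 0.076)
t=1.000: state=(0.796, 0.108, 0.097)
t=1.200: state=(0.772, 0.110, 0.118)
t=1.400: state=(0.749, 0.112, 0.140)
t=1.600: state=(0.725, 0.113, 0.162)
t=1.800: state=(0.703, 0.113, 0.184)
t=2.000: state=(0.681, 0.113, 0.206)
t=2.200: state=(0.660, 0.112, 0.228)
t=2.400: state=(0.640, 0.110, 0.250)
t=2.600: state=(0.621, 0.108, 0.272)
t=2.800: state=(0.603, 0.105, 0.292)
t=3.000: state=(0.585, 0.102, 0.313)
t=3.200: state=(0.569, 0.098, 0.332)
t=3.400: state=(0.554, 0.094, 0.351)
t=3.600: state=(0.540, 0.090, 0.370)
t=3.800: state=(0.527, 0.086, 0.387)
t=4.000: state=(0.515, 0.082, 0.404)
t=4.200: state=(0.503, 0.078, 0.419)
t=4.400: state=(0.493, 0.073, 0.434)
t=4.600: state=(0.483, 0.069, 0.448)
t=4.800: state=(0.474, 0.065, 0.461)
t=5.000: state=(0.466, 0.061, 0.473)
t=5.200: state=(0.458, 0.057, 0.485)
t=5.400: state=(0.451, 0.053, 0.496)
t=5.560: state=(0.446, 0.050, 0.504)

(S, I, R) = (0.446, 0.050, 0.504)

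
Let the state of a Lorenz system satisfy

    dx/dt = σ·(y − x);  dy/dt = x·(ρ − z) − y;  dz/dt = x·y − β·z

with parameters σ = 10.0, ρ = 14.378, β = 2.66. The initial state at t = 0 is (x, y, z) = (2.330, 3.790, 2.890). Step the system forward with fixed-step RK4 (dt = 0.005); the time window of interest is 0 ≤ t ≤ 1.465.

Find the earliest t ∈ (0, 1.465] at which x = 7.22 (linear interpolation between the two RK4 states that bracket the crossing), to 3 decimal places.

t = 0.193

t=0.000: state=(2.330, 3.790, 2.890)
step 1 (dt=0.005): k1=(14.600, 22.977, 1.143), k2=(14.809, 23.332, 1.410), k3=(14.813, 23.336, 1.412), k4=(15.026, 23.694, 1.686); state += dt/6·(k1+2k2+2k3+k4)
t=0.005: state=(2.404, 3.907, 2.897)
t=0.010: state=(2.480, 4.027, 2.907)
t=0.015: state=(2.559, 4.151, 2.920)
continuing one RK4 step at a time; state shown every 10 steps (Δt=0.05):
t=0.050: state=(3.177, 5.127, 3.105)
t=0.100: state=(4.301, 6.866, 3.769)
t=0.150: state=(5.748, 8.958, 5.169)
t=0.190: state=(7.114, 10.695, 7.058)
next step: t=0.195: state=(7.294, 10.899, 7.351) — x has crossed 7.22
linear interpolation between t=0.190 (7.11404) and t=0.195 (7.29371) → t≈0.193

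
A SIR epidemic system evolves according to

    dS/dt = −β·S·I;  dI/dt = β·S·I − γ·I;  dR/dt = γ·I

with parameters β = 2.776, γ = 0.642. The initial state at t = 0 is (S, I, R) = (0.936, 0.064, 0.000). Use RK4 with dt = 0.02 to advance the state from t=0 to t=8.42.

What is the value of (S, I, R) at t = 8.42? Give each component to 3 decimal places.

t=0.000: state=(0.936, 0.064, 0.000)
step 1 (dt=0.02): k1=(-0.166, 0.125, 0.041), k2=(-0.169, 0.127, 0.042), k3=(-0.169, 0.127, 0.042), k4=(-0.172, 0.130, 0.043); state += dt/6·(k1+2k2+2k3+k4)
t=0.020: state=(0.933, 0.067, 0.001)
t=0.040: state=(0.929, 0.069, 0.002)
t=0.060: state=(0.925, 0.072, 0.003)
continuing one RK4 step at a time; state shown every 25 steps (Δt=0.5):
t=0.500: state=(0.809, 0.158, 0.034)
t=1.000: state=(0.589, 0.304, 0.107)
t=1.500: state=(0.352, 0.422, 0.226)
t=2.000: state=(0.191, 0.442, 0.367)
t=2.500: state=(0.107, 0.391, 0.502)
t=3.000: state=(0.065, 0.319, 0.616)
t=3.500: state=(0.044, 0.249, 0.707)
t=4.000: state=(0.033, 0.190, 0.777)
t=4.500: state=(0.026, 0.144, 0.830)
t=5.000: state=(0.022, 0.108, 0.871)
t=5.500: state=(0.019, 0.080, 0.901)
t=6.000: state=(0.017, 0.060, 0.923)
t=6.500: state=(0.016, 0.044, 0.939)
t=7.000: state=(0.015, 0.033, 0.952)
t=7.500: state=(0.015, 0.024, 0.961)
t=8.000: state=(0.014, 0.018, 0.968)
t=8.420: state=(0.014, 0.014, 0.972)

(S, I, R) = (0.014, 0.014, 0.972)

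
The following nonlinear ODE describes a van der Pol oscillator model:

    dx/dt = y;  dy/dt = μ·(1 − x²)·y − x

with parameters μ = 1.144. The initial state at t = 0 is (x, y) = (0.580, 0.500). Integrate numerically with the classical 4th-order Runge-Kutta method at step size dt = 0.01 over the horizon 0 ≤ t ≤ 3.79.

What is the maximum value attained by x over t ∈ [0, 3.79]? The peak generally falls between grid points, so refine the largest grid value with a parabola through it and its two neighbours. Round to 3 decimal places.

max x = 0.837

t=0.000: state=(0.580, 0.500)
step 1 (dt=0.01): k1=(0.500, -0.200), k2=(0.499, -0.205), k3=(0.499, -0.205), k4=(0.498, -0.210); state += dt/6·(k1+2k2+2k3+k4)
t=0.010: state=(0.585, 0.498)
t=0.020: state=(0.590, 0.496)
t=0.030: state=(0.595, 0.494)
continuing one RK4 step at a time; state shown every 20 steps (Δt=0.2):
t=0.200: state=(0.675, 0.440)
t=0.400: state=(0.753, 0.341)
t=0.600: state=(0.809, 0.209)
t=0.800: state=(0.835, 0.054)
t=1.000: state=(0.829, -0.115)
t=1.200: state=(0.789, -0.294)
t=1.400: state=(0.711, -0.483)
t=1.600: state=(0.594, -0.691)
t=1.800: state=(0.433, -0.930)
t=2.000: state=(0.219, -1.214)
t=2.200: state=(-0.056, -1.542)
t=2.400: state=(-0.397, -1.864)
t=2.600: state=(-0.791, -2.032)
t=2.800: state=(-1.186, -1.838)
t=3.000: state=(-1.501, -1.274)
t=3.200: state=(-1.689, -0.620)
t=3.400: state=(-1.759, -0.115)
t=3.600: state=(-1.747, 0.209)
t=3.790: state=(-1.688, 0.403)
largest grid value and its neighbours: x(0.860)=0.83714, x(0.870)=0.83714, x(0.880)=0.83706
parabola through these three points peaks at t≈0.865 with x≈0.83715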